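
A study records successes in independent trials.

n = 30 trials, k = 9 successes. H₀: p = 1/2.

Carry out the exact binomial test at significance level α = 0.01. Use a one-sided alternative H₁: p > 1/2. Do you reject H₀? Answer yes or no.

Exact binomial: n=30, k=9, p₀=1/2=0.5000
P(X≥9) from Σ C(n,i)·p₀^i·(1−p₀)^(n−i)
p-value (one-sided, H₁ greater) = 0.99194
At α=0.01: p ≥ α → fail to reject H₀

reject H₀: no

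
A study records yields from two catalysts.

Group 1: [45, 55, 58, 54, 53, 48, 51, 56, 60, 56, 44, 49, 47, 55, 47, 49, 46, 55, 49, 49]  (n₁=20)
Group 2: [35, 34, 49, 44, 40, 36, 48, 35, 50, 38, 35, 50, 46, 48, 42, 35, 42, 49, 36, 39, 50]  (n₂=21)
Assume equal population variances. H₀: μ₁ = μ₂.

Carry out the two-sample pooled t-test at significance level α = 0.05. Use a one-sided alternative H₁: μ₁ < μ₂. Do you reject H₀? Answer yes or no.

reject H₀: no

x̄₁=51.300, s₁=4.624, n₁=20
x̄₂=41.952, s₂=6.095, n₂=21
s_p² = [19·4.624² + 20·6.095²]/39 = 29.4654
SE = √(s_p²·(1/20+1/21)) = 1.6960
t = (51.300−41.952)/1.6960 = 5.5116
df = 39
p-value (one-sided, H₁ less) = 1.00000
At α=0.05: p ≥ α → fail to reject H₀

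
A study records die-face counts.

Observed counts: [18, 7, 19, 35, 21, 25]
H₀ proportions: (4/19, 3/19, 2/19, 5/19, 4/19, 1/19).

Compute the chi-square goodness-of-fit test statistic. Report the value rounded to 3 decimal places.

test statistic = 66.229

n = 125; E_i = n·p_i = [26.32, 19.74, 13.16, 32.89, 26.32, 6.58]
χ² = (18−26.32)²/26.32 + (7−19.74)²/19.74 + (19−13.16)²/13.16 + (35−32.89)²/32.89 + (21−26.32)²/26.32 + (25−6.58)²/6.58 = 66.2287
df = 5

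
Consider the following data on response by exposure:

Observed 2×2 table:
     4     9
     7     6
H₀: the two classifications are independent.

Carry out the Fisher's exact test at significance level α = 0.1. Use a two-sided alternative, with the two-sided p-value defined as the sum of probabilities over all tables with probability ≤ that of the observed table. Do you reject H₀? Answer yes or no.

Margins: r₁=13, r₂=13, c₁=11, c₂=15, n=26
p_obs = C(13,4)·C(13,7)/C(26,11); sum pmf over tables with pmf ≤ p_obs
p-value (two-sided) = 0.42831
At α=0.1: p ≥ α → fail to reject H₀

reject H₀: no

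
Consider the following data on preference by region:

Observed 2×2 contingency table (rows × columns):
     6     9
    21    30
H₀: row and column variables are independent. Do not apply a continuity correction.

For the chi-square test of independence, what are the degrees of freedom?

degrees of freedom = 1

df = (r−1)(c−1) = (2−1)·(2−1) = 1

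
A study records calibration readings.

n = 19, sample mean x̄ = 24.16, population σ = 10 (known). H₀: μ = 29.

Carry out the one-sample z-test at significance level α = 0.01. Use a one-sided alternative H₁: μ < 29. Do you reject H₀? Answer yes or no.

reject H₀: no

SE = σ/√n = 10/√19 = 2.2942
z = (x̄−μ₀)/SE = (24.16−29)/2.2942 = -2.1097
p-value (one-sided, H₁ less) = 0.01744
At α=0.01: p ≥ α → fail to reject H₀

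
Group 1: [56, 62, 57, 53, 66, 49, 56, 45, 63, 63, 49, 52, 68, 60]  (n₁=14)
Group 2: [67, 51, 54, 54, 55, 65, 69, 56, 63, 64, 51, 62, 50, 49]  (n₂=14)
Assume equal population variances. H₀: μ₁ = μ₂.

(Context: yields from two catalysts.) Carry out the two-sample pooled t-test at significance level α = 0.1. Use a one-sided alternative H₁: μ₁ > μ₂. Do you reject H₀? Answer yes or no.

reject H₀: no

x̄₁=57.071, s₁=6.922, n₁=14
x̄₂=57.857, s₂=6.882, n₂=14
s_p² = [13·6.922² + 13·6.882²]/26 = 47.6401
SE = √(s_p²·(1/14+1/14)) = 2.6088
t = (57.071−57.857)/2.6088 = -0.3012
df = 26
p-value (one-sided, H₁ greater) = 0.61716
At α=0.1: p ≥ α → fail to reject H₀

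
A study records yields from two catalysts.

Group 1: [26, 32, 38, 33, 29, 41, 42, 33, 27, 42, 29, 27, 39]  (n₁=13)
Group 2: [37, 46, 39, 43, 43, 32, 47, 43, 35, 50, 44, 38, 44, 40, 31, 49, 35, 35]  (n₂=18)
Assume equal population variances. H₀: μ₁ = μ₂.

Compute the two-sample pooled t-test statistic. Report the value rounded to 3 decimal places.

x̄₁=33.692, s₁=6.019, n₁=13
x̄₂=40.611, s₂=5.700, n₂=18
s_p² = [12·6.019² + 17·5.700²]/29 = 34.0361
SE = √(s_p²·(1/13+1/18)) = 2.1235
t = (33.692−40.611)/2.1235 = -3.2583
df = 29

test statistic = -3.258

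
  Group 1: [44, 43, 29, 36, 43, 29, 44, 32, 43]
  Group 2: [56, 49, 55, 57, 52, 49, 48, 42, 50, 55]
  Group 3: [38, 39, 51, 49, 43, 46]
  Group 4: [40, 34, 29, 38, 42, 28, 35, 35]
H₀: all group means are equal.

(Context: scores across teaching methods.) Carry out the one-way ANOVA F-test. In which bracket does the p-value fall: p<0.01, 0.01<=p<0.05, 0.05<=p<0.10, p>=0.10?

p-value bracket: p<0.01

Group means [38.11, 51.30, 44.33, 35.12], grand mean 42.515
SSB = Σnᵢ(x̄ᵢ−x̄)² = 1403.045; SSW = ΣΣ(x−x̄ᵢ)² = 849.197
MSB = 1403.045/3 = 467.6817; MSW = 849.197/29 = 29.2827
F = MSB/MSW = 15.9713
df = (3, 29)
p-value (upper-tail) = 0.00000
→ bracket: p<0.01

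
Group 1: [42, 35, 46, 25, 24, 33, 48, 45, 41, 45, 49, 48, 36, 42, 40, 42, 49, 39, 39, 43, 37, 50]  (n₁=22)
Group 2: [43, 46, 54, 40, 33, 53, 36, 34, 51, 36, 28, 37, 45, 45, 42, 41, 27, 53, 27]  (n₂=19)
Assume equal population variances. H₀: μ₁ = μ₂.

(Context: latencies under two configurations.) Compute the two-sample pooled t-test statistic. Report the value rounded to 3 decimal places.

test statistic = 0.097

x̄₁=40.818, s₁=7.122, n₁=22
x̄₂=40.579, s₂=8.681, n₂=19
s_p² = [21·7.122² + 18·8.681²]/39 = 62.1001
SE = √(s_p²·(1/22+1/19)) = 2.4680
t = (40.818−40.579)/2.4680 = 0.0969
df = 39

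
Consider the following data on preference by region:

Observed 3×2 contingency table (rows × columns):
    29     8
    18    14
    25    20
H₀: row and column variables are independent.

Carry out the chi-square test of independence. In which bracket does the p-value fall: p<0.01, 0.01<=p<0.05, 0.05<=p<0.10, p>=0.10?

p-value bracket: 0.05<=p<0.10

Row totals [37, 32, 45], col totals [72, 42], n=114
χ² = (29−23.37)²/23.37 + (8−13.63)²/13.63 + (18−20.21)²/20.21 + (14−11.79)²/11.79 + (25−28.42)²/28.42 + (20−16.58)²/16.58 = 5.4577
df = 2
p-value (upper-tail) = 0.06529
→ bracket: 0.05<=p<0.10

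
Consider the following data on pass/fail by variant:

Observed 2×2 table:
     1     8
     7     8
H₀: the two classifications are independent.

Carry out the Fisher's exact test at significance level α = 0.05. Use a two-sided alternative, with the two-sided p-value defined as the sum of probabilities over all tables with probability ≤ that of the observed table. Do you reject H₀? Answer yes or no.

reject H₀: no

Margins: r₁=9, r₂=15, c₁=8, c₂=16, n=24
p_obs = C(9,1)·C(15,7)/C(24,8); sum pmf over tables with pmf ≤ p_obs
p-value (two-sided) = 0.17818
At α=0.05: p ≥ α → fail to reject H₀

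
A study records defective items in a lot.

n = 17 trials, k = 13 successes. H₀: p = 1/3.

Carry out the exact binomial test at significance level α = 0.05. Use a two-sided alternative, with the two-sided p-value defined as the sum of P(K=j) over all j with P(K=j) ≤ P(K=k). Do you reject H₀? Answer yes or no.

Exact binomial: n=17, k=13, p₀=1/3=0.3333
P(X=j) = C(n,j)·p₀^j·(1−p₀)^(n−j); p = Σ P(X=j) over j with P(X=j) ≤ P(X=13)
p-value (two-sided) = 0.00034
At α=0.05: p < α → reject H₀

reject H₀: yes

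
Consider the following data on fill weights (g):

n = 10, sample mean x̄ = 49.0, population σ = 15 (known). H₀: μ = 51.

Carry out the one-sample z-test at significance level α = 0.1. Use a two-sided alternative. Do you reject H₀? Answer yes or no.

reject H₀: no

SE = σ/√n = 15/√10 = 4.7434
z = (x̄−μ₀)/SE = (49.0−51)/4.7434 = -0.4216
p-value (two-sided) = 0.67329
At α=0.1: p ≥ α → fail to reject H₀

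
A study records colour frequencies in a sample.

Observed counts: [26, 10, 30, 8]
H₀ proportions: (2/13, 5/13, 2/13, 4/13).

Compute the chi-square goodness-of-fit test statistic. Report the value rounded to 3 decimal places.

n = 74; E_i = n·p_i = [11.38, 28.46, 11.38, 22.77]
χ² = (26−11.38)²/11.38 + (10−28.46)²/28.46 + (30−11.38)²/11.38 + (8−22.77)²/22.77 = 70.7568
df = 3

test statistic = 70.757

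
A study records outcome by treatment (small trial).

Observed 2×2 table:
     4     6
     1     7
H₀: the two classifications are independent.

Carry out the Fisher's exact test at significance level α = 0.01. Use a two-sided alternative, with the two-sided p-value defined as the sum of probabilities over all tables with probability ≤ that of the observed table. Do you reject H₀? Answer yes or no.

reject H₀: no

Margins: r₁=10, r₂=8, c₁=5, c₂=13, n=18
p_obs = C(10,4)·C(8,1)/C(18,5); sum pmf over tables with pmf ≤ p_obs
p-value (two-sided) = 0.31373
At α=0.01: p ≥ α → fail to reject H₀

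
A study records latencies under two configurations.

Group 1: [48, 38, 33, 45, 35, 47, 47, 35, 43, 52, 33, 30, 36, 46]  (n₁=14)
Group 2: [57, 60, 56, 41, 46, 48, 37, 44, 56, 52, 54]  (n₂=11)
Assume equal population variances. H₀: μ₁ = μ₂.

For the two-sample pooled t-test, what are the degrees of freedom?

degrees of freedom = 23

df = n₁ + n₂ − 2 = 14 + 11 − 2 = 23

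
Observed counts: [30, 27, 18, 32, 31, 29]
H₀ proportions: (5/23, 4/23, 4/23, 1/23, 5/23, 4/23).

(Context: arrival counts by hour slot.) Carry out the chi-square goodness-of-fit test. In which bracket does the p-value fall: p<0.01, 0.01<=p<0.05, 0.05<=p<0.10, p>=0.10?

n = 167; E_i = n·p_i = [36.30, 29.04, 29.04, 7.26, 36.30, 29.04]
χ² = (30−36.30)²/36.30 + (27−29.04)²/29.04 + (18−29.04)²/29.04 + (32−7.26)²/7.26 + (31−36.30)²/36.30 + (29−29.04)²/29.04 = 90.5036
df = 5
p-value (upper-tail) = 0.00000
→ bracket: p<0.01

p-value bracket: p<0.01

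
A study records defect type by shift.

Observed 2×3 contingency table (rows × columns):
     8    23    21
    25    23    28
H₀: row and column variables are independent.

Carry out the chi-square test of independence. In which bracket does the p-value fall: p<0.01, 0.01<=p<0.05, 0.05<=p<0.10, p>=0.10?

Row totals [52, 76], col totals [33, 46, 49], n=128
χ² = (8−13.41)²/13.41 + (23−18.69)²/18.69 + (21−19.91)²/19.91 + (25−19.59)²/19.59 + (23−27.31)²/27.31 + (28−29.09)²/29.09 = 5.4491
df = 2
p-value (upper-tail) = 0.06557
→ bracket: 0.05<=p<0.10

p-value bracket: 0.05<=p<0.10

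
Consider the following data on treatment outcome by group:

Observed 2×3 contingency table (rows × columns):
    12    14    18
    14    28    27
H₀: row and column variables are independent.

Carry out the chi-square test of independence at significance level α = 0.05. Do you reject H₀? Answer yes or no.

reject H₀: no

Row totals [44, 69], col totals [26, 42, 45], n=113
χ² = (12−10.12)²/10.12 + (14−16.35)²/16.35 + (18−17.52)²/17.52 + (14−15.88)²/15.88 + (28−25.65)²/25.65 + (27−27.48)²/27.48 = 1.1456
df = 2
p-value (upper-tail) = 0.56394
At α=0.05: p ≥ α → fail to reject H₀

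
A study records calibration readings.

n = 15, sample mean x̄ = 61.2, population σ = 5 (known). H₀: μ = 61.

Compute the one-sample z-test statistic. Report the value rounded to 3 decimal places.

SE = σ/√n = 5/√15 = 1.2910
z = (x̄−μ₀)/SE = (61.2−61)/1.2910 = 0.1549

test statistic = 0.155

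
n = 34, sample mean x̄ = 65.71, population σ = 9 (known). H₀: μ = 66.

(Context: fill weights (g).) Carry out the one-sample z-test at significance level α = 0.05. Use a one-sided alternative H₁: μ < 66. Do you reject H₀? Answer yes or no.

SE = σ/√n = 9/√34 = 1.5435
z = (x̄−μ₀)/SE = (65.71−66)/1.5435 = -0.1879
p-value (one-sided, H₁ less) = 0.42548
At α=0.05: p ≥ α → fail to reject H₀

reject H₀: no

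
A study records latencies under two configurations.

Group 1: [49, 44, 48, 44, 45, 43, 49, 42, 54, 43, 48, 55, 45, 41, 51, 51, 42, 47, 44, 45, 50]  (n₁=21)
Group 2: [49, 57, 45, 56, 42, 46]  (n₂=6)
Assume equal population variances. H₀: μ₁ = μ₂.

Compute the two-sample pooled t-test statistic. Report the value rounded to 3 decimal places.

x̄₁=46.667, s₁=3.992, n₁=21
x̄₂=49.167, s₂=6.113, n₂=6
s_p² = [20·3.992² + 5·6.113²]/25 = 20.2200
SE = √(s_p²·(1/21+1/6)) = 2.0816
t = (46.667−49.167)/2.0816 = -1.2010
df = 25

test statistic = -1.201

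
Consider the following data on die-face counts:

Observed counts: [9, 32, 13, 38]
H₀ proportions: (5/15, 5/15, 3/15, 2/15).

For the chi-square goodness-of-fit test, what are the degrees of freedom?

df = k − 1 = 4 − 1 = 3

degrees of freedom = 3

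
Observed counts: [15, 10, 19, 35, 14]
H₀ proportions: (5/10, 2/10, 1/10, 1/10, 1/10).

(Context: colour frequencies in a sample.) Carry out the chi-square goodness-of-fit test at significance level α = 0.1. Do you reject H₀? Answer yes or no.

n = 93; E_i = n·p_i = [46.50, 18.60, 9.30, 9.30, 9.30]
χ² = (15−46.50)²/46.50 + (10−18.60)²/18.60 + (19−9.30)²/9.30 + (35−9.30)²/9.30 + (14−9.30)²/9.30 = 108.8280
df = 4
p-value (upper-tail) = 0.00000
At α=0.1: p < α → reject H₀

reject H₀: yes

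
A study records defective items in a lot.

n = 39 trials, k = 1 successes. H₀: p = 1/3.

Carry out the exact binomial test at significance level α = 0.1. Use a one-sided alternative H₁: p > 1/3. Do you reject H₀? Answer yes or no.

Exact binomial: n=39, k=1, p₀=1/3=0.3333
P(X≥1) from Σ C(n,i)·p₀^i·(1−p₀)^(n−i)
p-value (one-sided, H₁ greater) = 1.00000
At α=0.1: p ≥ α → fail to reject H₀

reject H₀: no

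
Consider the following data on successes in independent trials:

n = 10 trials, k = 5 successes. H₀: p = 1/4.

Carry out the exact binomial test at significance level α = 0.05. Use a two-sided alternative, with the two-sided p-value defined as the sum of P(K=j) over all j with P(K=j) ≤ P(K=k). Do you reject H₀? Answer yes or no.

reject H₀: no

Exact binomial: n=10, k=5, p₀=1/4=0.2500
P(X=j) = C(n,j)·p₀^j·(1−p₀)^(n−j); p = Σ P(X=j) over j with P(X=j) ≤ P(X=5)
p-value (two-sided) = 0.13444
At α=0.05: p ≥ α → fail to reject H₀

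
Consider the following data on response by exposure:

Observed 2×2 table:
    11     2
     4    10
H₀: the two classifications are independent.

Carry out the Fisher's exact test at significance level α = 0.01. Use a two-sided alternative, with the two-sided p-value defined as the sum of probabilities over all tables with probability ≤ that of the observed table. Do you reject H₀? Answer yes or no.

Margins: r₁=13, r₂=14, c₁=15, c₂=12, n=27
p_obs = C(13,11)·C(14,4)/C(27,15); sum pmf over tables with pmf ≤ p_obs
p-value (two-sided) = 0.00633
At α=0.01: p < α → reject H₀

reject H₀: yes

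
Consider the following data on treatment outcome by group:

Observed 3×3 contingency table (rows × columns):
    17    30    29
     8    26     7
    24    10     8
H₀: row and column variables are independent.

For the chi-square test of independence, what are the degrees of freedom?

degrees of freedom = 4

df = (r−1)(c−1) = (3−1)·(3−1) = 4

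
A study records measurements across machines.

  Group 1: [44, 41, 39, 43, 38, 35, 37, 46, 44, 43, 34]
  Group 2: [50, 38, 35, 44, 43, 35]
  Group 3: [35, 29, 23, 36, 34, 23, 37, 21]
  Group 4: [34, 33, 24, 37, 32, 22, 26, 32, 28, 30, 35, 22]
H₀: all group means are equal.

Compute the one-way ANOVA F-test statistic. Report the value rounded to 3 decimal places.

test statistic = 12.879

Group means [40.36, 40.83, 29.75, 29.58], grand mean 34.649
SSB = Σnᵢ(x̄ᵢ−x̄)² = 1088.637; SSW = ΣΣ(x−x̄ᵢ)² = 929.795
MSB = 1088.637/3 = 362.8790; MSW = 929.795/33 = 28.1756
F = MSB/MSW = 12.8792
df = (3, 33)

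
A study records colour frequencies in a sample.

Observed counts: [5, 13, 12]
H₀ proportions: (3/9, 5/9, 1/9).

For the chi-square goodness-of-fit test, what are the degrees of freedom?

degrees of freedom = 2

df = k − 1 = 3 − 1 = 2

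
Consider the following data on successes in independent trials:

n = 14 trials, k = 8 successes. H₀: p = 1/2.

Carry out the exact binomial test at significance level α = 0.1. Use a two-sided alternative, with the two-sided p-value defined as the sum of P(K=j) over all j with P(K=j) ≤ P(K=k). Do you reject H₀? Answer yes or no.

Exact binomial: n=14, k=8, p₀=1/2=0.5000
P(X=j) = C(n,j)·p₀^j·(1−p₀)^(n−j); p = Σ P(X=j) over j with P(X=j) ≤ P(X=8)
p-value (two-sided) = 0.79053
At α=0.1: p ≥ α → fail to reject H₀

reject H₀: no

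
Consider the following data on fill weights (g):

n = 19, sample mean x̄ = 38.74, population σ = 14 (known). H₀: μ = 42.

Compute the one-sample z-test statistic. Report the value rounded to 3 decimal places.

SE = σ/√n = 14/√19 = 3.2118
z = (x̄−μ₀)/SE = (38.74−42)/3.2118 = -1.0150

test statistic = -1.015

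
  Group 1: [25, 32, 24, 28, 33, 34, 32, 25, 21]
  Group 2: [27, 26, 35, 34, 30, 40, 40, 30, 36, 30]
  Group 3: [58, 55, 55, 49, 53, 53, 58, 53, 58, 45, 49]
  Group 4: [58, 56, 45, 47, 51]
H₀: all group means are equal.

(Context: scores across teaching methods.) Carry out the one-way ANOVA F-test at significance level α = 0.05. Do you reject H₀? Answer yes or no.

reject H₀: yes

Group means [28.22, 32.80, 53.27, 51.40], grand mean 40.714
SSB = Σnᵢ(x̄ᵢ−x̄)² = 4336.605; SSW = ΣΣ(x−x̄ᵢ)² = 702.537
MSB = 4336.605/3 = 1445.5352; MSW = 702.537/31 = 22.6625
F = MSB/MSW = 63.7853
df = (3, 31)
p-value (upper-tail) = 0.00000
At α=0.05: p < α → reject H₀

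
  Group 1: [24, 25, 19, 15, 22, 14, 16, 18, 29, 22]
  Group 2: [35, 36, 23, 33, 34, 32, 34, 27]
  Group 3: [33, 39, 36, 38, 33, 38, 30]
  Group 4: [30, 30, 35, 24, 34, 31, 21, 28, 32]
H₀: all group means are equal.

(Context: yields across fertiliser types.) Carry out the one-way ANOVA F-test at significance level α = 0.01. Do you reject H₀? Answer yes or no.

reject H₀: yes

Group means [20.40, 31.75, 35.29, 29.44], grand mean 28.529
SSB = Σnᵢ(x̄ᵢ−x̄)² = 1070.920; SSW = ΣΣ(x−x̄ᵢ)² = 581.551
MSB = 1070.920/3 = 356.9733; MSW = 581.551/30 = 19.3850
F = MSB/MSW = 18.4149
df = (3, 30)
p-value (upper-tail) = 0.00000
At α=0.01: p < α → reject H₀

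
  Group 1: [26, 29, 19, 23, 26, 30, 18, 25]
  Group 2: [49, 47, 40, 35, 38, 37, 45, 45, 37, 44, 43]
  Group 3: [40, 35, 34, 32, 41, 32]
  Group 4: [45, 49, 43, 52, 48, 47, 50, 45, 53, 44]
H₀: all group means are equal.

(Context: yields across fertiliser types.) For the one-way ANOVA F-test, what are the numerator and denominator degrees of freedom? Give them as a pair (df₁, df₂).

k = 4 groups, N = 35 total
df = (k−1, N−k) = (4−1, 35−4) = (3, 31)

degrees of freedom = [3, 31]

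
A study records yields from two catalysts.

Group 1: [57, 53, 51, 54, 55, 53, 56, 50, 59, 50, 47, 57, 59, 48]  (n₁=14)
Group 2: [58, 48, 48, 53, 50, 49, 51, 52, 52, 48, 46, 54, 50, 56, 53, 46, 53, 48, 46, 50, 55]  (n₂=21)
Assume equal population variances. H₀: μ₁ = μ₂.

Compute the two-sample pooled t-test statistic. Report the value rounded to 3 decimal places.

x̄₁=53.500, s₁=3.898, n₁=14
x̄₂=50.762, s₂=3.390, n₂=21
s_p² = [13·3.898² + 20·3.390²]/33 = 12.9488
SE = √(s_p²·(1/14+1/21)) = 1.2416
t = (53.500−50.762)/1.2416 = 2.2053
df = 33

test statistic = 2.205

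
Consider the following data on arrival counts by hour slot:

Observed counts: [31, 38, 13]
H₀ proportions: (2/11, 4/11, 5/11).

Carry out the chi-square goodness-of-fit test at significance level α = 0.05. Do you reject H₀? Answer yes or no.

reject H₀: yes

n = 82; E_i = n·p_i = [14.91, 29.82, 37.27]
χ² = (31−14.91)²/14.91 + (38−29.82)²/29.82 + (13−37.27)²/37.27 = 35.4183
df = 2
p-value (upper-tail) = 0.00000
At α=0.05: p < α → reject H₀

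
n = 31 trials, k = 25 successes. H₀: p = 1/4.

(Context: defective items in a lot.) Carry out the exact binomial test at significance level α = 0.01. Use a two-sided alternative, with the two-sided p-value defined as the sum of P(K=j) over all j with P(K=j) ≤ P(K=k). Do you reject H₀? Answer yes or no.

reject H₀: yes

Exact binomial: n=31, k=25, p₀=1/4=0.2500
P(X=j) = C(n,j)·p₀^j·(1−p₀)^(n−j); p = Σ P(X=j) over j with P(X=j) ≤ P(X=25)
p-value (two-sided) = 0.00000
At α=0.01: p < α → reject H₀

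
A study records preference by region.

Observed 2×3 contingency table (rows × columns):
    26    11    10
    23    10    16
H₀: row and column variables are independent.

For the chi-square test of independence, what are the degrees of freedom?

df = (r−1)(c−1) = (2−1)·(3−1) = 2

degrees of freedom = 2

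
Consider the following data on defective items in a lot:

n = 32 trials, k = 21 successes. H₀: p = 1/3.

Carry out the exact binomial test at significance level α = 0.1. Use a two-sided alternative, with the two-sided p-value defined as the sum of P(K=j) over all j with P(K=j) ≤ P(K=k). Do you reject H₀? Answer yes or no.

reject H₀: yes

Exact binomial: n=32, k=21, p₀=1/3=0.3333
P(X=j) = C(n,j)·p₀^j·(1−p₀)^(n−j); p = Σ P(X=j) over j with P(X=j) ≤ P(X=21)
p-value (two-sided) = 0.00023
At α=0.1: p < α → reject H₀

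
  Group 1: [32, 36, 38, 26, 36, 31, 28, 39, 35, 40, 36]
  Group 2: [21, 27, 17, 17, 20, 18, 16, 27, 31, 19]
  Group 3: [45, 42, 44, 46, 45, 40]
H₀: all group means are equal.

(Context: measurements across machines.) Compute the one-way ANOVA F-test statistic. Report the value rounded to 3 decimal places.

Group means [34.27, 21.30, 43.67], grand mean 31.556
SSB = Σnᵢ(x̄ᵢ−x̄)² = 2013.052; SSW = ΣΣ(x−x̄ᵢ)² = 469.615
MSB = 2013.052/2 = 1006.5258; MSW = 469.615/24 = 19.5673
F = MSB/MSW = 51.4392
df = (2, 24)

test statistic = 51.439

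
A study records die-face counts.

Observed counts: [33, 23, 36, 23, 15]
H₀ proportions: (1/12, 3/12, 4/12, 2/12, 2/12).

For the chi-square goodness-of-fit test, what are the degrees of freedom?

df = k − 1 = 5 − 1 = 4

degrees of freedom = 4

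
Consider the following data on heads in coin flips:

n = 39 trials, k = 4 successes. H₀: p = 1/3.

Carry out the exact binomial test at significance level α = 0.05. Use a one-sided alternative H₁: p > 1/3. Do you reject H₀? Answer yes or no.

reject H₀: no

Exact binomial: n=39, k=4, p₀=1/3=0.3333
P(X≥4) from Σ C(n,i)·p₀^i·(1−p₀)^(n−i)
p-value (one-sided, H₁ greater) = 0.99982
At α=0.05: p ≥ α → fail to reject H₀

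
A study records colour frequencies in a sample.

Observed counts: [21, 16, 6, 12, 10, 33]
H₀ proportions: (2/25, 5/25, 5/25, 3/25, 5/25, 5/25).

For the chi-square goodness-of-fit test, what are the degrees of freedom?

df = k − 1 = 6 − 1 = 5

degrees of freedom = 5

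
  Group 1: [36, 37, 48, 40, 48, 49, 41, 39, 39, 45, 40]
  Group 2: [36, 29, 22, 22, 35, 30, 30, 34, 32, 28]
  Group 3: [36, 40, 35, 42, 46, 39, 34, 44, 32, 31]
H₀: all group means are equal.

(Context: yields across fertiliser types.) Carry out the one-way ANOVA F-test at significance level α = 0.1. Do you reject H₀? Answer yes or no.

reject H₀: yes

Group means [42.00, 29.80, 37.90], grand mean 36.742
SSB = Σnᵢ(x̄ᵢ−x̄)² = 799.435; SSW = ΣΣ(x−x̄ᵢ)² = 666.500
MSB = 799.435/2 = 399.7177; MSW = 666.500/28 = 23.8036
F = MSB/MSW = 16.7923
df = (2, 28)
p-value (upper-tail) = 0.00002
At α=0.1: p < α → reject H₀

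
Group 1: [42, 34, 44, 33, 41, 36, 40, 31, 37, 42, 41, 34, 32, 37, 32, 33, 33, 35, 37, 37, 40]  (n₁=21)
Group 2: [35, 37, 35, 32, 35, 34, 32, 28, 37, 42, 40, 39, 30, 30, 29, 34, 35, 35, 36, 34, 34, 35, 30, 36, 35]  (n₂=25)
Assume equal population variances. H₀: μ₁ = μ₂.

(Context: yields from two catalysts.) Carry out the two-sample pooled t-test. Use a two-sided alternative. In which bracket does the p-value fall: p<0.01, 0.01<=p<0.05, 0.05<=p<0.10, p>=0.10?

x̄₁=36.714, s₁=3.901, n₁=21
x̄₂=34.360, s₂=3.365, n₂=25
s_p² = [20·3.901² + 24·3.365²]/44 = 13.0919
SE = √(s_p²·(1/21+1/25)) = 1.0710
t = (36.714−34.360)/1.0710 = 2.1982
df = 44
p-value (two-sided) = 0.03324
→ bracket: 0.01<=p<0.05

p-value bracket: 0.01<=p<0.05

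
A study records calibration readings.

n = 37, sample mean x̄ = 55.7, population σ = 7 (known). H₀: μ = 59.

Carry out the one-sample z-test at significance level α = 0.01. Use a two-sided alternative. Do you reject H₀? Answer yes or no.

reject H₀: yes

SE = σ/√n = 7/√37 = 1.1508
z = (x̄−μ₀)/SE = (55.7−59)/1.1508 = -2.8676
p-value (two-sided) = 0.00414
At α=0.01: p < α → reject H₀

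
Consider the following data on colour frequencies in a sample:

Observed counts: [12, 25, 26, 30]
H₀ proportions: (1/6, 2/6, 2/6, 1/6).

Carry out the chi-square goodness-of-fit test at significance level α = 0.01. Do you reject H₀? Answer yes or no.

n = 93; E_i = n·p_i = [15.50, 31.00, 31.00, 15.50]
χ² = (12−15.50)²/15.50 + (25−31.00)²/31.00 + (26−31.00)²/31.00 + (30−15.50)²/15.50 = 16.3226
df = 3
p-value (upper-tail) = 0.00097
At α=0.01: p < α → reject H₀

reject H₀: yes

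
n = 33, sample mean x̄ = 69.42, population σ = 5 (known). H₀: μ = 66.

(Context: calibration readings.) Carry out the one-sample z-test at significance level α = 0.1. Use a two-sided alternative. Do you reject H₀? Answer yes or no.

reject H₀: yes

SE = σ/√n = 5/√33 = 0.8704
z = (x̄−μ₀)/SE = (69.42−66)/0.8704 = 3.9293
p-value (two-sided) = 0.00009
At α=0.1: p < α → reject H₀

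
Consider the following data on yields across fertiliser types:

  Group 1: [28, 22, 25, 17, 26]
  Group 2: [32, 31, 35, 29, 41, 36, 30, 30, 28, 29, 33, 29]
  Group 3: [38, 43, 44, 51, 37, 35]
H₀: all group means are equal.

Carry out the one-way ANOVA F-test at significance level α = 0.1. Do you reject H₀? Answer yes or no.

Group means [23.60, 31.92, 41.33], grand mean 32.565
SSB = Σnᵢ(x̄ᵢ−x̄)² = 868.202; SSW = ΣΣ(x−x̄ᵢ)² = 405.450
MSB = 868.202/2 = 434.1011; MSW = 405.450/20 = 20.2725
F = MSB/MSW = 21.4133
df = (2, 20)
p-value (upper-tail) = 0.00001
At α=0.1: p < α → reject H₀

reject H₀: yes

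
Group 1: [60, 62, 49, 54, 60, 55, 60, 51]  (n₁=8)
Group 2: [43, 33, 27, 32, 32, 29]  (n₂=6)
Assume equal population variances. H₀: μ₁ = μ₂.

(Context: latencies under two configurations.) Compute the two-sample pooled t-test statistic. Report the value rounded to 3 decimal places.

test statistic = 8.565

x̄₁=56.375, s₁=4.809, n₁=8
x̄₂=32.667, s₂=5.538, n₂=6
s_p² = [7·4.809² + 5·5.538²]/12 = 26.2674
SE = √(s_p²·(1/8+1/6)) = 2.7679
t = (56.375−32.667)/2.7679 = 8.5654
df = 12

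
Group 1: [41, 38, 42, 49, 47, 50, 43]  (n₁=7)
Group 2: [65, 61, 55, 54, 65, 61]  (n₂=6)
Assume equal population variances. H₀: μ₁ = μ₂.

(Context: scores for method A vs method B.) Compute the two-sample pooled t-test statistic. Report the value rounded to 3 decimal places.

test statistic = -6.212

x̄₁=44.286, s₁=4.461, n₁=7
x̄₂=60.167, s₂=4.750, n₂=6
s_p² = [6·4.461² + 5·4.750²]/11 = 21.1147
SE = √(s_p²·(1/7+1/6)) = 2.5565
t = (44.286−60.167)/2.5565 = -6.2121
df = 11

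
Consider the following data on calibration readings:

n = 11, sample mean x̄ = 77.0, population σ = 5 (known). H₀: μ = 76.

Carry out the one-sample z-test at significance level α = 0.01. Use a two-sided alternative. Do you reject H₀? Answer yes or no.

SE = σ/√n = 5/√11 = 1.5076
z = (x̄−μ₀)/SE = (77.0−76)/1.5076 = 0.6633
p-value (two-sided) = 0.50712
At α=0.01: p ≥ α → fail to reject H₀

reject H₀: no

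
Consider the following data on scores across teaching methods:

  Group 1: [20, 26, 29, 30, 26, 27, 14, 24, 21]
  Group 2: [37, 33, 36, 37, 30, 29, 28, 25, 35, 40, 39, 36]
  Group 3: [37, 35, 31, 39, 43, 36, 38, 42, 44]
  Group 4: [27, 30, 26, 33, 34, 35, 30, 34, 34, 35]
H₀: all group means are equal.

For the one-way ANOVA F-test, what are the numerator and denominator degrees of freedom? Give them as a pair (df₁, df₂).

degrees of freedom = [3, 36]

k = 4 groups, N = 40 total
df = (k−1, N−k) = (4−1, 40−4) = (3, 36)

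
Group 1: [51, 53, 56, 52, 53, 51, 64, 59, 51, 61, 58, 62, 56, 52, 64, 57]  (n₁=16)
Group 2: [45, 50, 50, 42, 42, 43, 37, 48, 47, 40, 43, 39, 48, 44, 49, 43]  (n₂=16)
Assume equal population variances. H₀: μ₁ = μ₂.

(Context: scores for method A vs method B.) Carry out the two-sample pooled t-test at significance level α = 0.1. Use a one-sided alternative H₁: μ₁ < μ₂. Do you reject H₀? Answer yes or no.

x̄₁=56.250, s₁=4.669, n₁=16
x̄₂=44.375, s₂=3.981, n₂=16
s_p² = [15·4.669² + 15·3.981²]/30 = 18.8250
SE = √(s_p²·(1/16+1/16)) = 1.5340
t = (56.250−44.375)/1.5340 = 7.7413
df = 30
p-value (one-sided, H₁ less) = 1.00000
At α=0.1: p ≥ α → fail to reject H₀

reject H₀: no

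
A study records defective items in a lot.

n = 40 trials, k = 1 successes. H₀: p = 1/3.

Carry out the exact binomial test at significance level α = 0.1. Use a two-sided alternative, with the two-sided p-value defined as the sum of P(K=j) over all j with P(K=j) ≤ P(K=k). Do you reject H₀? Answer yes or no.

Exact binomial: n=40, k=1, p₀=1/3=0.3333
P(X=j) = C(n,j)·p₀^j·(1−p₀)^(n−j); p = Σ P(X=j) over j with P(X=j) ≤ P(X=1)
p-value (two-sided) = 0.00000
At α=0.1: p < α → reject H₀

reject H₀: yes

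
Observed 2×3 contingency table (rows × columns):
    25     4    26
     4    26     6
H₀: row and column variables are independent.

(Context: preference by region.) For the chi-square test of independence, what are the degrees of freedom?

df = (r−1)(c−1) = (2−1)·(3−1) = 2

degrees of freedom = 2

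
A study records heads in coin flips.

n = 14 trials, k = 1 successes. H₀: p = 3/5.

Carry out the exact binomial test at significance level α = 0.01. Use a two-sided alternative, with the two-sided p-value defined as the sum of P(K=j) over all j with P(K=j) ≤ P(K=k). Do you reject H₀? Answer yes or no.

reject H₀: yes

Exact binomial: n=14, k=1, p₀=3/5=0.6000
P(X=j) = C(n,j)·p₀^j·(1−p₀)^(n−j); p = Σ P(X=j) over j with P(X=j) ≤ P(X=1)
p-value (two-sided) = 0.00006
At α=0.01: p < α → reject H₀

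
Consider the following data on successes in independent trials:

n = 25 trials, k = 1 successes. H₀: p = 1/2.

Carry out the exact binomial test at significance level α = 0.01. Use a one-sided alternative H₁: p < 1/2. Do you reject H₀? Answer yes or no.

reject H₀: yes

Exact binomial: n=25, k=1, p₀=1/2=0.5000
P(X≤1) from Σ C(n,i)·p₀^i·(1−p₀)^(n−i)
p-value (one-sided, H₁ less) = 0.00000
At α=0.01: p < α → reject H₀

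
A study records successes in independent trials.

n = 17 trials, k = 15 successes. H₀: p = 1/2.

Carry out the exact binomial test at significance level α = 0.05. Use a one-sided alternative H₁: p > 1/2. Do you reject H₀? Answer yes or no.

reject H₀: yes

Exact binomial: n=17, k=15, p₀=1/2=0.5000
P(X≥15) from Σ C(n,i)·p₀^i·(1−p₀)^(n−i)
p-value (one-sided, H₁ greater) = 0.00117
At α=0.05: p < α → reject H₀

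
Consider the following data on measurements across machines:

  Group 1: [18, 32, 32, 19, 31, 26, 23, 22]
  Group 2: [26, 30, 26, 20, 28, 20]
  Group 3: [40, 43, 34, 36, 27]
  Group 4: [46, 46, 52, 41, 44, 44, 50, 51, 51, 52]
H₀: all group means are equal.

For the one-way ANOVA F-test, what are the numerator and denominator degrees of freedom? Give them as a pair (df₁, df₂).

degrees of freedom = [3, 25]

k = 4 groups, N = 29 total
df = (k−1, N−k) = (4−1, 29−4) = (3, 25)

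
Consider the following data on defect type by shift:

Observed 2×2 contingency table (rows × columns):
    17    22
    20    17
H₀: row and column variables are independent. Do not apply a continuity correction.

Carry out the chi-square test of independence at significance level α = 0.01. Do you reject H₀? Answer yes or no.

Row totals [39, 37], col totals [37, 39], n=76
χ² = (17−18.99)²/18.99 + (22−20.01)²/20.01 + (20−18.01)²/18.01 + (17−18.99)²/18.99 = 0.8322
df = 1
p-value (upper-tail) = 0.36163
At α=0.01: p ≥ α → fail to reject H₀

reject H₀: no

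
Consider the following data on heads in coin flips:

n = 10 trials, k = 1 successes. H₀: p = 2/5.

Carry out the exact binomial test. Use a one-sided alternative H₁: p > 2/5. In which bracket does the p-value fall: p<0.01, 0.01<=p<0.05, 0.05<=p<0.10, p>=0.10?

p-value bracket: p>=0.10

Exact binomial: n=10, k=1, p₀=2/5=0.4000
P(X≥1) from Σ C(n,i)·p₀^i·(1−p₀)^(n−i)
p-value (one-sided, H₁ greater) = 0.99395
→ bracket: p>=0.10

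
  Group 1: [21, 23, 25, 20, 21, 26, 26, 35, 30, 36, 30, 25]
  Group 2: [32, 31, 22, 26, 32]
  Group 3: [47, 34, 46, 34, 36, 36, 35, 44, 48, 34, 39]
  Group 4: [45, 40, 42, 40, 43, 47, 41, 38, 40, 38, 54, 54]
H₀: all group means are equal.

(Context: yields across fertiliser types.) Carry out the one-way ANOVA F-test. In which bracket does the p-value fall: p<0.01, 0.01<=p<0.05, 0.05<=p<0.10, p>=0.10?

p-value bracket: p<0.01

Group means [26.50, 28.60, 39.36, 43.50], grand mean 35.400
SSB = Σnᵢ(x̄ᵢ−x̄)² = 2141.855; SSW = ΣΣ(x−x̄ᵢ)² = 1053.745
MSB = 2141.855/3 = 713.9515; MSW = 1053.745/36 = 29.2707
F = MSB/MSW = 24.3913
df = (3, 36)
p-value (upper-tail) = 0.00000
→ bracket: p<0.01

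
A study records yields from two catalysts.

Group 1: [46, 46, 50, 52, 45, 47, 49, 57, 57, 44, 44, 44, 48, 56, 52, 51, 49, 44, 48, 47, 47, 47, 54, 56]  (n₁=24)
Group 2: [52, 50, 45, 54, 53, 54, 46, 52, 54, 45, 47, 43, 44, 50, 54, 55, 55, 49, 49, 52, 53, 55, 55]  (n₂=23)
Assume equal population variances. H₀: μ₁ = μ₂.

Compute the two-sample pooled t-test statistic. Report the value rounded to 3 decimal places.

test statistic = -1.267

x̄₁=49.167, s₁=4.300, n₁=24
x̄₂=50.696, s₂=3.959, n₂=23
s_p² = [23·4.300² + 22·3.959²]/45 = 17.1156
SE = √(s_p²·(1/24+1/23)) = 1.2072
t = (49.167−50.696)/1.2072 = -1.2666
df = 45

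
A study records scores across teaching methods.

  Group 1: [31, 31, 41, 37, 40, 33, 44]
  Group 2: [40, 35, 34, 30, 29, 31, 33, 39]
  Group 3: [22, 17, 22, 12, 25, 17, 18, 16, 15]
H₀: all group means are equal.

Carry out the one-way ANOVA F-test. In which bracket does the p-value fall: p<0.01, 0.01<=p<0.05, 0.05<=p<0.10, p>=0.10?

Group means [36.71, 33.88, 18.22], grand mean 28.833
SSB = Σnᵢ(x̄ᵢ−x̄)² = 1651.474; SSW = ΣΣ(x−x̄ᵢ)² = 405.859
MSB = 1651.474/2 = 825.7371; MSW = 405.859/21 = 19.3266
F = MSB/MSW = 42.7254
df = (2, 21)
p-value (upper-tail) = 0.00000
→ bracket: p<0.01

p-value bracket: p<0.01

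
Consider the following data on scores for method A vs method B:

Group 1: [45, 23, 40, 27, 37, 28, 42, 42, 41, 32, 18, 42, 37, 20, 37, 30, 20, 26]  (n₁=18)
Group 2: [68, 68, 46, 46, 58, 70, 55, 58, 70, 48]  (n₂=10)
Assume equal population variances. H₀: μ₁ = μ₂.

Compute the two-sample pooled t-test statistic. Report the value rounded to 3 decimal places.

x̄₁=32.611, s₁=8.839, n₁=18
x̄₂=58.700, s₂=9.889, n₂=10
s_p² = [17·8.839² + 9·9.889²]/26 = 84.9376
SE = √(s_p²·(1/18+1/10)) = 3.6349
t = (32.611−58.700)/3.6349 = -7.1773
df = 26

test statistic = -7.177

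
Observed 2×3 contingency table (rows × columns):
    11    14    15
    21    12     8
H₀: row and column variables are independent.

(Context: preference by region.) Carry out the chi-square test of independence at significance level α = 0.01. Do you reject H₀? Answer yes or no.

reject H₀: no

Row totals [40, 41], col totals [32, 26, 23], n=81
χ² = (11−15.80)²/15.80 + (14−12.84)²/12.84 + (15−11.36)²/11.36 + (21−16.20)²/16.20 + (12−13.16)²/13.16 + (8−11.64)²/11.64 = 5.3978
df = 2
p-value (upper-tail) = 0.06728
At α=0.01: p ≥ α → fail to reject H₀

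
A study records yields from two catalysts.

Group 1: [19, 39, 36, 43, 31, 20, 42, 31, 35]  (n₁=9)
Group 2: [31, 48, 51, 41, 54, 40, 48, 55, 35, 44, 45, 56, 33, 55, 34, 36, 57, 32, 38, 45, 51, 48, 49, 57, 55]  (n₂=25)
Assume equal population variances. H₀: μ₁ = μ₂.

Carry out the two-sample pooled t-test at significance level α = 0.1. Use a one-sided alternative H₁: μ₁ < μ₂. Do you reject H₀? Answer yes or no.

reject H₀: yes

x̄₁=32.889, s₁=8.681, n₁=9
x̄₂=45.520, s₂=8.661, n₂=25
s_p² = [8·8.681² + 24·8.661²]/32 = 75.0978
SE = √(s_p²·(1/9+1/25)) = 3.3687
t = (32.889−45.520)/3.3687 = -3.7496
df = 32
p-value (one-sided, H₁ less) = 0.00035
At α=0.1: p < α → reject H₀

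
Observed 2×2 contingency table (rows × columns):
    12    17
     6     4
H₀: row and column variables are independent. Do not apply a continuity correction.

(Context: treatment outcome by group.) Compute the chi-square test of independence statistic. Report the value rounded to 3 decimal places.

test statistic = 1.037

Row totals [29, 10], col totals [18, 21], n=39
χ² = (12−13.38)²/13.38 + (17−15.62)²/15.62 + (6−4.62)²/4.62 + (4−5.38)²/5.38 = 1.0374
df = 1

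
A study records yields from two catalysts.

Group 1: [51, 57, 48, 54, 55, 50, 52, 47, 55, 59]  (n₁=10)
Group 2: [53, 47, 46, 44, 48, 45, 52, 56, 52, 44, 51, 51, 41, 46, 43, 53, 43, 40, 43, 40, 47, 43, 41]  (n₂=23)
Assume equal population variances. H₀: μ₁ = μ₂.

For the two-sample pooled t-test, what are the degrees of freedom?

degrees of freedom = 31

df = n₁ + n₂ − 2 = 10 + 23 − 2 = 31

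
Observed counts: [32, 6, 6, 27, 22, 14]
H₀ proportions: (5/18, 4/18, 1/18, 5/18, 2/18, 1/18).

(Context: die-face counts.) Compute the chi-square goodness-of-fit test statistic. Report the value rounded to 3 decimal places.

test statistic = 33.232

n = 107; E_i = n·p_i = [29.72, 23.78, 5.94, 29.72, 11.89, 5.94]
χ² = (32−29.72)²/29.72 + (6−23.78)²/23.78 + (6−5.94)²/5.94 + (27−29.72)²/29.72 + (22−11.89)²/11.89 + (14−5.94)²/5.94 = 33.2318
df = 5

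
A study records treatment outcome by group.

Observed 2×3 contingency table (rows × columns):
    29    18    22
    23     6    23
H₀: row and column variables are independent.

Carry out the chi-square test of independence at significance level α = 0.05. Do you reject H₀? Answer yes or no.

reject H₀: no

Row totals [69, 52], col totals [52, 24, 45], n=121
χ² = (29−29.65)²/29.65 + (18−13.69)²/13.69 + (22−25.66)²/25.66 + (23−22.35)²/22.35 + (6−10.31)²/10.31 + (23−19.34)²/19.34 = 4.4132
df = 2
p-value (upper-tail) = 0.11007
At α=0.05: p ≥ α → fail to reject H₀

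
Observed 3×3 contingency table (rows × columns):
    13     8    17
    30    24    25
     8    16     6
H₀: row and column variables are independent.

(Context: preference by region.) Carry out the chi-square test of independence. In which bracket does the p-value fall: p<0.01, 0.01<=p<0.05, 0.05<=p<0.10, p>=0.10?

p-value bracket: 0.01<=p<0.05

Row totals [38, 79, 30], col totals [51, 48, 48], n=147
χ² = (13−13.18)²/13.18 + (8−12.41)²/12.41 + (17−12.41)²/12.41 + (30−27.41)²/27.41 + (24−25.80)²/25.80 + (25−25.80)²/25.80 + (8−10.41)²/10.41 + (16−9.80)²/9.80 + (6−9.80)²/9.80 = 9.6199
df = 4
p-value (upper-tail) = 0.04734
→ bracket: 0.01<=p<0.05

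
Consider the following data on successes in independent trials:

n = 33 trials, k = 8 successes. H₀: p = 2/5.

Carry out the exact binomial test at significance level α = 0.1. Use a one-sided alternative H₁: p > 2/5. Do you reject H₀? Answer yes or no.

Exact binomial: n=33, k=8, p₀=2/5=0.4000
P(X≥8) from Σ C(n,i)·p₀^i·(1−p₀)^(n−i)
p-value (one-sided, H₁ greater) = 0.98145
At α=0.1: p ≥ α → fail to reject H₀

reject H₀: no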